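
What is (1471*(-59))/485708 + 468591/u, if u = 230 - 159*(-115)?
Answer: 225991499093/8992883620 ≈ 25.130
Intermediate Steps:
u = 18515 (u = 230 + 18285 = 18515)
(1471*(-59))/485708 + 468591/u = (1471*(-59))/485708 + 468591/18515 = -86789*1/485708 + 468591*(1/18515) = -86789/485708 + 468591/18515 = 225991499093/8992883620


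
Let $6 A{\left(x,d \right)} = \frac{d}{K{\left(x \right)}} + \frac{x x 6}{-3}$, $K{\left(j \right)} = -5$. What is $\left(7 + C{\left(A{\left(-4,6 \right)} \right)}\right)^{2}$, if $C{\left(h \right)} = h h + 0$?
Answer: $\frac{71639296}{50625} \approx 1415.1$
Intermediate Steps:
$A{\left(x,d \right)} = - \frac{x^{2}}{3} - \frac{d}{30}$ ($A{\left(x,d \right)} = \frac{\frac{d}{-5} + \frac{x x 6}{-3}}{6} = \frac{d \left(- \frac{1}{5}\right) + x^{2} \cdot 6 \left(- \frac{1}{3}\right)}{6} = \frac{- \frac{d}{5} + 6 x^{2} \left(- \frac{1}{3}\right)}{6} = \frac{- \frac{d}{5} - 2 x^{2}}{6} = \frac{- 2 x^{2} - \frac{d}{5}}{6} = - \frac{x^{2}}{3} - \frac{d}{30}$)
$C{\left(h \right)} = h^{2}$ ($C{\left(h \right)} = h^{2} + 0 = h^{2}$)
$\left(7 + C{\left(A{\left(-4,6 \right)} \right)}\right)^{2} = \left(7 + \left(- \frac{\left(-4\right)^{2}}{3} - \frac{1}{5}\right)^{2}\right)^{2} = \left(7 + \left(\left(- \frac{1}{3}\right) 16 - \frac{1}{5}\right)^{2}\right)^{2} = \left(7 + \left(- \frac{16}{3} - \frac{1}{5}\right)^{2}\right)^{2} = \left(7 + \left(- \frac{83}{15}\right)^{2}\right)^{2} = \left(7 + \frac{6889}{225}\right)^{2} = \left(\frac{8464}{225}\right)^{2} = \frac{71639296}{50625}$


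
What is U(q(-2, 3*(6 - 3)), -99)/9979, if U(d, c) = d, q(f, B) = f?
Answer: -2/9979 ≈ -0.00020042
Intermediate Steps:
U(q(-2, 3*(6 - 3)), -99)/9979 = -2/9979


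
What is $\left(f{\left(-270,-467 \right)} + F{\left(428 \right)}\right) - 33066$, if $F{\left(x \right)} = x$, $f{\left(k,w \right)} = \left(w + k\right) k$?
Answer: $166352$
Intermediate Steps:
$f{\left(k,w \right)} = k \left(k + w\right)$ ($f{\left(k,w \right)} = \left(k + w\right) k = k \left(k + w\right)$)
$\left(f{\left(-270,-467 \right)} + F{\left(428 \right)}\right) - 33066 = \left(- 270 \left(-270 - 467\right) + 428\right) - 33066 = \left(\left(-270\right) \left(-737\right) + 428\right) - 33066 = \left(198990 + 428\right) - 33066 = 199418 - 33066 = 166352$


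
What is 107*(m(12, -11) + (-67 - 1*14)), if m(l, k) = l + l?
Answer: -6099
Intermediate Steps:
m(l, k) = 2*l
107*(m(12, -11) + (-67 - 1*14)) = 107*(2*12 + (-67 - 1*14)) = 107*(24 + (-67 - 14)) = 107*(24 - 81) = 107*(-57) = -6099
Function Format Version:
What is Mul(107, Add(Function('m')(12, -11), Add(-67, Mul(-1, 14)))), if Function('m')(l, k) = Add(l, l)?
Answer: -6099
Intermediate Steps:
Function('m')(l, k) = Mul(2, l)
Mul(107, Add(Function('m')(12, -11), Add(-67, Mul(-1, 14)))) = Mul(107, Add(Mul(2, 12), Add(-67, Mul(-1, 14)))) = Mul(107, Add(24, Add(-67, -14))) = Mul(107, Add(24, -81)) = Mul(107, -57) = -6099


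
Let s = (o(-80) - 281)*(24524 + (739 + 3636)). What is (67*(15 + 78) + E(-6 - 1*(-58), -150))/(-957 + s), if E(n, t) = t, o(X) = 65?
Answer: -2027/2081047 ≈ -0.00097403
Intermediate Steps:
s = -6242184 (s = (65 - 281)*(24524 + (739 + 3636)) = -216*(24524 + 4375) = -216*28899 = -6242184)
(67*(15 + 78) + E(-6 - 1*(-58), -150))/(-957 + s) = (67*(15 + 78) - 150)/(-957 - 6242184) = (67*93 - 150)/(-6243141) = (6231 - 150)*(-1/6243141) = 6081*(-1/6243141) = -2027/2081047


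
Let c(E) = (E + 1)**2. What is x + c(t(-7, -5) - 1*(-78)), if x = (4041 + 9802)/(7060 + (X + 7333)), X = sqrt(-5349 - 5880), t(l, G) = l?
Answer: 1074166853051/207169678 - 13843*I*sqrt(11229)/207169678 ≈ 5185.0 - 0.0070807*I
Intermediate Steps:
c(E) = (1 + E)**2
X = I*sqrt(11229) (X = sqrt(-11229) = I*sqrt(11229) ≈ 105.97*I)
x = 13843/(14393 + I*sqrt(11229)) (x = (4041 + 9802)/(7060 + (I*sqrt(11229) + 7333)) = 13843/(7060 + (7333 + I*sqrt(11229))) = 13843/(14393 + I*sqrt(11229)) ≈ 0.96173 - 0.0070807*I)
x + c(t(-7, -5) - 1*(-78)) = (199242299/207169678 - 13843*I*sqrt(11229)/207169678) + (1 + (-7 - 1*(-78)))**2 = (199242299/207169678 - 13843*I*sqrt(11229)/207169678) + (1 + (-7 + 78))**2 = (199242299/207169678 - 13843*I*sqrt(11229)/207169678) + (1 + 71)**2 = (199242299/207169678 - 13843*I*sqrt(11229)/207169678) + 72**2 = (199242299/207169678 - 13843*I*sqrt(11229)/207169678) + 5184 = 1074166853051/207169678 - 13843*I*sqrt(11229)/207169678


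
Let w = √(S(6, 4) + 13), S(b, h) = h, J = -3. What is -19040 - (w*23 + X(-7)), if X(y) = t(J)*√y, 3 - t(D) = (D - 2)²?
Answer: -19040 - 23*√17 + 22*I*√7 ≈ -19135.0 + 58.207*I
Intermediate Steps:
t(D) = 3 - (-2 + D)² (t(D) = 3 - (D - 2)² = 3 - (-2 + D)²)
w = √17 (w = √(4 + 13) = √17 ≈ 4.1231)
X(y) = -22*√y (X(y) = (3 - (-2 - 3)²)*√y = (3 - 1*(-5)²)*√y = (3 - 1*25)*√y = (3 - 25)*√y = -22*√y)
-19040 - (w*23 + X(-7)) = -19040 - (√17*23 - 22*I*√7) = -19040 - (23*√17 - 22*I*√7) = -19040 + (-23*√17 + 22*I*√7) = -19040 - 23*√17 + 22*I*√7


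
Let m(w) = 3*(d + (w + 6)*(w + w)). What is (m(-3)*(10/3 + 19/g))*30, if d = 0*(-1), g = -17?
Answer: -61020/17 ≈ -3589.4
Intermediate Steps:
d = 0
m(w) = 6*w*(6 + w) (m(w) = 3*(0 + (w + 6)*(w + w)) = 3*(0 + (6 + w)*(2*w)) = 3*(0 + 2*w*(6 + w)) = 3*(2*w*(6 + w)) = 6*w*(6 + w))
(m(-3)*(10/3 + 19/g))*30 = ((6*(-3)*(6 - 3))*(10/3 + 19/(-17)))*30 = ((6*(-3)*3)*(10*(1/3) + 19*(-1/17)))*30 = -54*(10/3 - 19/17)*30 = -54*113/51*30 = -2034/17*30 = -61020/17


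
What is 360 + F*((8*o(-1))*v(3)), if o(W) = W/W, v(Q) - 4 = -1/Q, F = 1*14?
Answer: 2312/3 ≈ 770.67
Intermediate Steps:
F = 14
v(Q) = 4 - 1/Q
o(W) = 1
360 + F*((8*o(-1))*v(3)) = 360 + 14*((8*1)*(4 - 1/3)) = 360 + 14*(8*(4 - 1*1/3)) = 360 + 14*(8*(4 - 1/3)) = 360 + 14*(8*(11/3)) = 360 + 14*(88/3) = 360 + 1232/3 = 2312/3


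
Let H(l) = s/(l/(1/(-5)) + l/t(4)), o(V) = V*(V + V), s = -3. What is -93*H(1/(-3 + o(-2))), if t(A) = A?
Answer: -5580/19 ≈ -293.68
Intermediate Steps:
o(V) = 2*V² (o(V) = V*(2*V) = 2*V²)
H(l) = 12/(19*l) (H(l) = -3/(l/(1/(-5)) + l/4) = -3/(l/(-⅕) + l*(¼)) = -3/(l*(-5) + l/4) = -3/(-5*l + l/4) = -3*(-4/(19*l)) = -(-12)/(19*l) = 12/(19*l))
-93*H(1/(-3 + o(-2))) = -1116/(19*(1/(-3 + 2*(-2)²))) = -1116/(19*(1/(-3 + 2*4))) = -1116/(19*(1/(-3 + 8))) = -1116/(19*(1/5)) = -1116/(19*⅕) = -1116*5/19 = -93*60/19 = -5580/19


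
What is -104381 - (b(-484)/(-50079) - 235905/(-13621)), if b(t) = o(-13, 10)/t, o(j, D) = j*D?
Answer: -17233500999450343/165074506278 ≈ -1.0440e+5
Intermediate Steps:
o(j, D) = D*j
b(t) = -130/t (b(t) = (10*(-13))/t = -130/t)
-104381 - (b(-484)/(-50079) - 235905/(-13621)) = -104381 - (-130/(-484)/(-50079) - 235905/(-13621)) = -104381 - (-130*(-1/484)*(-1/50079) - 235905*(-1/13621)) = -104381 - ((65/242)*(-1/50079) + 235905/13621) = -104381 - (-65/12119118 + 235905/13621) = -104381 - 1*2858959646425/165074506278 = -104381 - 2858959646425/165074506278 = -17233500999450343/165074506278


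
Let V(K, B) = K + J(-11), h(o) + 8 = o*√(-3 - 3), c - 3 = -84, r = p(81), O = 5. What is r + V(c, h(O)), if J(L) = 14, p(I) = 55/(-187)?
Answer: -1144/17 ≈ -67.294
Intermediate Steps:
p(I) = -5/17 (p(I) = 55*(-1/187) = -5/17)
r = -5/17 ≈ -0.29412
c = -81 (c = 3 - 84 = -81)
h(o) = -8 + I*o*√6 (h(o) = -8 + o*√(-3 - 3) = -8 + o*√(-6) = -8 + o*(I*√6) = -8 + I*o*√6)
V(K, B) = 14 + K (V(K, B) = K + 14 = 14 + K)
r + V(c, h(O)) = -5/17 + (14 - 81) = -5/17 - 67 = -1144/17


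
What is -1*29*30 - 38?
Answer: -908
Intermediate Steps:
-1*29*30 - 38 = -29*30 - 38 = -870 - 38 = -908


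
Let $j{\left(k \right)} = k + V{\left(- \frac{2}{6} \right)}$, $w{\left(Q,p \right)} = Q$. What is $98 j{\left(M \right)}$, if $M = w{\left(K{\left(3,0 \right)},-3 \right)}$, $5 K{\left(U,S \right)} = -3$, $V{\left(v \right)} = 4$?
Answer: $\frac{1666}{5} \approx 333.2$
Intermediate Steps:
$K{\left(U,S \right)} = - \frac{3}{5}$ ($K{\left(U,S \right)} = \frac{1}{5} \left(-3\right) = - \frac{3}{5}$)
$M = - \frac{3}{5} \approx -0.6$
$j{\left(k \right)} = 4 + k$ ($j{\left(k \right)} = k + 4 = 4 + k$)
$98 j{\left(M \right)} = 98 \left(4 - \frac{3}{5}\right) = 98 \cdot \frac{17}{5} = \frac{1666}{5}$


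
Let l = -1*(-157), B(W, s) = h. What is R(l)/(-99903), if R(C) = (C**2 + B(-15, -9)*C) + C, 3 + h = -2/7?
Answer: -56677/233107 ≈ -0.24314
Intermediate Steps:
h = -23/7 (h = -3 - 2/7 = -23/7 ≈ -3.2857)
B(W, s) = -23/7
l = 157
R(C) = C**2 - 16*C/7 (R(C) = (C**2 - 23*C/7) + C = C**2 - 16*C/7)
R(l)/(-99903) = ((1/7)*157*(-16 + 7*157))/(-99903) = ((1/7)*157*(-16 + 1099))*(-1/99903) = ((1/7)*157*1083)*(-1/99903) = (170031/7)*(-1/99903) = -56677/233107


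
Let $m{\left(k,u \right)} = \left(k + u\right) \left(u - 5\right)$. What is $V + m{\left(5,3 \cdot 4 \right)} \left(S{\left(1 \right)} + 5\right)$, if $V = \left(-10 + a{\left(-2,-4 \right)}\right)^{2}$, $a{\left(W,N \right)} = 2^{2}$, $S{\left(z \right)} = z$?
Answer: $750$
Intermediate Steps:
$a{\left(W,N \right)} = 4$
$m{\left(k,u \right)} = \left(-5 + u\right) \left(k + u\right)$ ($m{\left(k,u \right)} = \left(k + u\right) \left(-5 + u\right) = \left(-5 + u\right) \left(k + u\right)$)
$V = 36$ ($V = \left(-10 + 4\right)^{2} = \left(-6\right)^{2} = 36$)
$V + m{\left(5,3 \cdot 4 \right)} \left(S{\left(1 \right)} + 5\right) = 36 + \left(\left(3 \cdot 4\right)^{2} - 25 - 5 \cdot 3 \cdot 4 + 5 \cdot 3 \cdot 4\right) \left(1 + 5\right) = 36 + \left(12^{2} - 25 - 60 + 5 \cdot 12\right) 6 = 36 + \left(144 - 25 - 60 + 60\right) 6 = 36 + 119 \cdot 6 = 36 + 714 = 750$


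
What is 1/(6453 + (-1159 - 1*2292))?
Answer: 1/3002 ≈ 0.00033311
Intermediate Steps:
1/(6453 + (-1159 - 1*2292)) = 1/(6453 + (-1159 - 2292)) = 1/(6453 - 3451) = 1/3002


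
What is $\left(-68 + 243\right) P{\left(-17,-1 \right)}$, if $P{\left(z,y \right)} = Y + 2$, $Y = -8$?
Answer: $-1050$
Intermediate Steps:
$P{\left(z,y \right)} = -6$ ($P{\left(z,y \right)} = -8 + 2 = -6$)
$\left(-68 + 243\right) P{\left(-17,-1 \right)} = \left(-68 + 243\right) \left(-6\right) = 175 \left(-6\right) = -1050$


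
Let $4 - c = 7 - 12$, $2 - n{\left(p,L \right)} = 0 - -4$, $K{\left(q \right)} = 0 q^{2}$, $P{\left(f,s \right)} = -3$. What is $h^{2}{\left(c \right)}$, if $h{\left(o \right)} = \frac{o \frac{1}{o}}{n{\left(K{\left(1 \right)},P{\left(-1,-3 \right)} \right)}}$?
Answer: $\frac{1}{4} \approx 0.25$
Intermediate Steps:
$K{\left(q \right)} = 0$
$n{\left(p,L \right)} = -2$ ($n{\left(p,L \right)} = 2 - \left(0 - -4\right) = 2 - \left(0 + 4\right) = 2 - 4 = -2$)
$c = 9$ ($c = 4 - \left(7 - 12\right) = 4 - -5 = 4 + 5 = 9$)
$h{\left(o \right)} = - \frac{1}{2}$ ($h{\left(o \right)} = \frac{o \frac{1}{o}}{-2} = 1 \left(- \frac{1}{2}\right) = - \frac{1}{2}$)
$h^{2}{\left(c \right)} = \left(- \frac{1}{2}\right)^{2} = \frac{1}{4}$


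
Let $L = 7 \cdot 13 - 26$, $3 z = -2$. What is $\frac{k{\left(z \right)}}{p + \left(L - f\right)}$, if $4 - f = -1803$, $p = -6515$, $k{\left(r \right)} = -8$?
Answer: $\frac{8}{8257} \approx 0.00096887$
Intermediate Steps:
$z = - \frac{2}{3}$ ($z = \frac{1}{3} \left(-2\right) = - \frac{2}{3} \approx -0.66667$)
$L = 65$ ($L = 91 - 26 = 65$)
$f = 1807$ ($f = 4 - -1803 = 4 + 1803 = 1807$)
$\frac{k{\left(z \right)}}{p + \left(L - f\right)} = - \frac{8}{-6515 + \left(65 - 1807\right)} = - \frac{8}{-6515 - 1742} = - \frac{8}{-8257} = \left(-8\right) \left(- \frac{1}{8257}\right) = \frac{8}{8257}$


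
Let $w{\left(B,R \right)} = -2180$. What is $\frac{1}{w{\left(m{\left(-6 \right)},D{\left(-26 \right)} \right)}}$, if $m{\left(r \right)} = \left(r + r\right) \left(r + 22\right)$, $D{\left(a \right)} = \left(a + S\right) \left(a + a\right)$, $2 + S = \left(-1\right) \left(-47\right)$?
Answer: $- \frac{1}{2180} \approx -0.00045872$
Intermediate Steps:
$S = 45$ ($S = -2 - -47 = -2 + 47 = 45$)
$D{\left(a \right)} = 2 a \left(45 + a\right)$ ($D{\left(a \right)} = \left(a + 45\right) \left(a + a\right) = \left(45 + a\right) 2 a = 2 a \left(45 + a\right)$)
$m{\left(r \right)} = 2 r \left(22 + r\right)$
$\frac{1}{w{\left(m{\left(-6 \right)},D{\left(-26 \right)} \right)}} = \frac{1}{-2180} = - \frac{1}{2180}$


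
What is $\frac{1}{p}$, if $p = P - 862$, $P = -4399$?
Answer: $- \frac{1}{5261} \approx -0.00019008$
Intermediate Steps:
$p = -5261$ ($p = -4399 - 862 = -5261$)
$\frac{1}{p} = \frac{1}{-5261} = - \frac{1}{5261}$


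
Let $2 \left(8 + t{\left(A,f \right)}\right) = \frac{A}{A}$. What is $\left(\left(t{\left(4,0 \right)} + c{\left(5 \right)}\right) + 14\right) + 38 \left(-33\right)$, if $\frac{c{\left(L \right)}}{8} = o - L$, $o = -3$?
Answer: $- \frac{2623}{2} \approx -1311.5$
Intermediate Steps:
$t{\left(A,f \right)} = - \frac{15}{2}$ ($t{\left(A,f \right)} = -8 + \frac{A \frac{1}{A}}{2} = -8 + \frac{1}{2} \cdot 1 = -8 + \frac{1}{2} = - \frac{15}{2}$)
$c{\left(L \right)} = -24 - 8 L$ ($c{\left(L \right)} = 8 \left(-3 - L\right) = -24 - 8 L$)
$\left(\left(t{\left(4,0 \right)} + c{\left(5 \right)}\right) + 14\right) + 38 \left(-33\right) = \left(\left(- \frac{15}{2} - 64\right) + 14\right) + 38 \left(-33\right) = \left(\left(- \frac{15}{2} - 64\right) + 14\right) - 1254 = \left(- \frac{143}{2} + 14\right) - 1254 = - \frac{115}{2} - 1254 = - \frac{2623}{2}$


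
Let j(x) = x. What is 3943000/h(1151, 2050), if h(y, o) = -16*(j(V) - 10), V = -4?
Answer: 492875/28 ≈ 17603.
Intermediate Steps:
h(y, o) = 224 (h(y, o) = -16*(-4 - 10) = -16*(-14) = 224)
3943000/h(1151, 2050) = 3943000/224 = 3943000*(1/224) = 492875/28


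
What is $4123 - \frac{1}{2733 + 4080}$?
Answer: $\frac{28089998}{6813} \approx 4123.0$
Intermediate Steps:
$4123 - \frac{1}{2733 + 4080} = 4123 - \frac{1}{6813} = \frac{28089998}{6813}$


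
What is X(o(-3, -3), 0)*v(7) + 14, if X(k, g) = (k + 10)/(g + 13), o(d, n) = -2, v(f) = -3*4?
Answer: 86/13 ≈ 6.6154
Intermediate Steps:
v(f) = -12
X(k, g) = (10 + k)/(13 + g)
X(o(-3, -3), 0)*v(7) + 14 = ((10 - 2)/(13 + 0))*(-12) + 14 = (8/13)*(-12) + 14 = -96/13 + 14 = 86/13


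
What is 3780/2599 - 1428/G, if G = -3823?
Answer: 18162312/9935977 ≈ 1.8279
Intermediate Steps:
3780/2599 - 1428/G = 3780/2599 - 1428/(-3823) = 3780*(1/2599) - 1428*(-1/3823) = 3780/2599 + 1428/3823 = 18162312/9935977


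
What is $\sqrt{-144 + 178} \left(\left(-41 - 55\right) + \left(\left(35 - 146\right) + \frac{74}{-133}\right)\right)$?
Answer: $- \frac{27605 \sqrt{34}}{133} \approx -1210.3$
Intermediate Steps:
$\sqrt{-144 + 178} \left(\left(-41 - 55\right) + \left(\left(35 - 146\right) + \frac{74}{-133}\right)\right) = \sqrt{34} \left(-96 + \left(-111 + 74 \left(- \frac{1}{133}\right)\right)\right) = \sqrt{34} \left(-96 - \frac{14837}{133}\right) = \sqrt{34} \left(- \frac{27605}{133}\right) = - \frac{27605 \sqrt{34}}{133}$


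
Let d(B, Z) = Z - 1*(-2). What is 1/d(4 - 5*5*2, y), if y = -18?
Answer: -1/16 ≈ -0.062500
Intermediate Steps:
d(B, Z) = 2 + Z (d(B, Z) = Z + 2 = 2 + Z)
1/d(4 - 5*5*2, y) = 1/(2 - 18) = 1/(-16) = -1/16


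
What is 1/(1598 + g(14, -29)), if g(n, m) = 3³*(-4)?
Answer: 1/1490 ≈ 0.00067114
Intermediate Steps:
g(n, m) = -108 (g(n, m) = 27*(-4) = -108)
1/(1598 + g(14, -29)) = 1/(1598 - 108) = 1/1490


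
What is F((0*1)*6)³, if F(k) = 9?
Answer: 729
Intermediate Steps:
F((0*1)*6)³ = 9³ = 729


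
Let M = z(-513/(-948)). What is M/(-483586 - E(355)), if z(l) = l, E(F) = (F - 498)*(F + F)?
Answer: -57/40243232 ≈ -1.4164e-6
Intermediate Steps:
E(F) = 2*F*(-498 + F) (E(F) = (-498 + F)*(2*F) = 2*F*(-498 + F))
M = 171/316 (M = -513/(-948) = -513*(-1/948) = 171/316 ≈ 0.54114)
M/(-483586 - E(355)) = 171/(316*(-483586 - 2*355*(-498 + 355))) = 171/(316*(-483586 - 2*355*(-143))) = 171/(316*(-483586 - 1*(-101530))) = 171/(316*(-483586 + 101530)) = (171/316)/(-382056) = (171/316)*(-1/382056) = -57/40243232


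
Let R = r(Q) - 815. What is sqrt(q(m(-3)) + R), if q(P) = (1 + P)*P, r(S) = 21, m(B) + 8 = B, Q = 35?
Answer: 6*I*sqrt(19) ≈ 26.153*I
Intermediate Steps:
m(B) = -8 + B
q(P) = P*(1 + P)
R = -794 (R = 21 - 815 = -794)
sqrt(q(m(-3)) + R) = sqrt((-8 - 3)*(1 + (-8 - 3)) - 794) = sqrt(-11*(1 - 11) - 794) = sqrt(-11*(-10) - 794) = sqrt(110 - 794) = sqrt(-684) = 6*I*sqrt(19)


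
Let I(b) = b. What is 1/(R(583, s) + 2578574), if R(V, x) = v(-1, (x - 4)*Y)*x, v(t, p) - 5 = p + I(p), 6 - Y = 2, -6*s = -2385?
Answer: 2/7663783 ≈ 2.6097e-7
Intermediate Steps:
s = 795/2 (s = -⅙*(-2385) = 795/2 ≈ 397.50)
Y = 4 (Y = 6 - 1*2 = 6 - 2 = 4)
v(t, p) = 5 + 2*p (v(t, p) = 5 + (p + p) = 5 + 2*p)
R(V, x) = x*(-27 + 8*x) (R(V, x) = (5 + 2*((x - 4)*4))*x = (5 + 2*((-4 + x)*4))*x = (5 + 2*(-16 + 4*x))*x = (5 + (-32 + 8*x))*x = (-27 + 8*x)*x = x*(-27 + 8*x))
1/(R(583, s) + 2578574) = 1/(795*(-27 + 8*(795/2))/2 + 2578574) = 1/(795*(-27 + 3180)/2 + 2578574) = 1/((795/2)*3153 + 2578574) = 1/(2506635/2 + 2578574) = 1/(7663783/2) = 2/7663783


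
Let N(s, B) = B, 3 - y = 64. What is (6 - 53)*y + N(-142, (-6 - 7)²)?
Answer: 3036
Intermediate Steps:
y = -61 (y = 3 - 1*64 = 3 - 64 = -61)
(6 - 53)*y + N(-142, (-6 - 7)²) = (6 - 53)*(-61) + (-6 - 7)² = -47*(-61) + (-13)² = 2867 + 169 = 3036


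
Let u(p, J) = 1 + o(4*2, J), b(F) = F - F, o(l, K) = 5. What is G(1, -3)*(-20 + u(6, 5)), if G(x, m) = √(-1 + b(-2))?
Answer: -14*I ≈ -14.0*I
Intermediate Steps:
b(F) = 0
u(p, J) = 6 (u(p, J) = 1 + 5 = 6)
G(x, m) = I (G(x, m) = √(-1 + 0) = √(-1) = I)
G(1, -3)*(-20 + u(6, 5)) = I*(-20 + 6) = I*(-14) = -14*I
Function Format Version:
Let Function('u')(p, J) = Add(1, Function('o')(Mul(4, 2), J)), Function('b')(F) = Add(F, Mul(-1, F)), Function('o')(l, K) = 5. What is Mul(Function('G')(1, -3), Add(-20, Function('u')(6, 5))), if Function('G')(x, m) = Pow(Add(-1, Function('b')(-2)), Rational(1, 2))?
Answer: Mul(-14, I) ≈ Mul(-14.000, I)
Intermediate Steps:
Function('b')(F) = 0
Function('u')(p, J) = 6 (Function('u')(p, J) = Add(1, 5) = 6)
Function('G')(x, m) = I (Function('G')(x, m) = Pow(Add(-1, 0), Rational(1, 2)) = Pow(-1, Rational(1, 2)) = I)
Mul(Function('G')(1, -3), Add(-20, Function('u')(6, 5))) = Mul(I, Add(-20, 6)) = Mul(I, -14) = Mul(-14, I)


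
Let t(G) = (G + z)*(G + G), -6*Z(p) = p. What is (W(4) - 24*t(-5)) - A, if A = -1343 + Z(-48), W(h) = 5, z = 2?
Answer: 620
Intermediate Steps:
Z(p) = -p/6
t(G) = 2*G*(2 + G) (t(G) = (G + 2)*(G + G) = (2 + G)*(2*G) = 2*G*(2 + G))
A = -1335 (A = -1343 - ⅙*(-48) = -1343 + 8 = -1335)
(W(4) - 24*t(-5)) - A = (5 - 48*(-5)*(2 - 5)) - 1*(-1335) = (5 - 48*(-5)*(-3)) + 1335 = (5 - 24*30) + 1335 = (5 - 720) + 1335 = -715 + 1335 = 620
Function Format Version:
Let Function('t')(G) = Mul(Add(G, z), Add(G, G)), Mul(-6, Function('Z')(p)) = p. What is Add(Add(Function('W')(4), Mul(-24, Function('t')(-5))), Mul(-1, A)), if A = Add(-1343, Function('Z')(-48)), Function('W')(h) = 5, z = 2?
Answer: 620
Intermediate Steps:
Function('Z')(p) = Mul(Rational(-1, 6), p)
Function('t')(G) = Mul(2, G, Add(2, G)) (Function('t')(G) = Mul(Add(G, 2), Add(G, G)) = Mul(Add(2, G), Mul(2, G)) = Mul(2, G, Add(2, G)))
A = -1335 (A = Add(-1343, Mul(Rational(-1, 6), -48)) = Add(-1343, 8) = -1335)
Add(Add(Function('W')(4), Mul(-24, Function('t')(-5))), Mul(-1, A)) = Add(Add(5, Mul(-24, Mul(2, -5, Add(2, -5)))), Mul(-1, -1335)) = Add(Add(5, Mul(-24, Mul(2, -5, -3))), 1335) = Add(Add(5, Mul(-24, 30)), 1335) = Add(Add(5, -720), 1335) = Add(-715, 1335) = 620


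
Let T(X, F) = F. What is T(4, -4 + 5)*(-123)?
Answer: -123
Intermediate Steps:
T(4, -4 + 5)*(-123) = (-4 + 5)*(-123) = 1*(-123) = -123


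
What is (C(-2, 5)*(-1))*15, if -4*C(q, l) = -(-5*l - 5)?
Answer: 225/2 ≈ 112.50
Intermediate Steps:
C(q, l) = -5/4 - 5*l/4 (C(q, l) = -(-1)*(-5*l - 5)/4 = -(-1)*(-5 - 5*l)/4 = -(5 + 5*l)/4 = -5/4 - 5*l/4)
(C(-2, 5)*(-1))*15 = ((-5/4 - 5/4*5)*(-1))*15 = ((-5/4 - 25/4)*(-1))*15 = -15/2*(-1)*15 = (15/2)*15 = 225/2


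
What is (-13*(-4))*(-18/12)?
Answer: -78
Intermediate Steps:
(-13*(-4))*(-18/12) = 52*(-18*1/12) = 52*(-3/2) = -78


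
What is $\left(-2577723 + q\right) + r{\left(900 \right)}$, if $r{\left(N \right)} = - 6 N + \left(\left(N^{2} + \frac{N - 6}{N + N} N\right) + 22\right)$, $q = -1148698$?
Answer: $-2921352$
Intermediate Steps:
$r{\left(N \right)} = 19 + N^{2} - \frac{11 N}{2}$ ($r{\left(N \right)} = - 6 N + \left(\left(N^{2} + \frac{-6 + N}{2 N} N\right) + 22\right) = - 6 N + \left(\left(N^{2} + \left(-3 + \frac{N}{2}\right)\right) + 22\right) = - 6 N + \left(\left(-3 + N^{2} + \frac{N}{2}\right) + 22\right) = - 6 N + \left(19 + N^{2} + \frac{N}{2}\right) = 19 + N^{2} - \frac{11 N}{2}$)
$\left(-2577723 + q\right) + r{\left(900 \right)} = \left(-2577723 - 1148698\right) + \left(19 + 900^{2} - 4950\right) = -3726421 + \left(19 + 810000 - 4950\right) = -3726421 + 805069 = -2921352$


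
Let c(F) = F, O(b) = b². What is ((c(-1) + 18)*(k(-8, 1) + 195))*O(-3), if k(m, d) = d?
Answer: 29988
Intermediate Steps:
((c(-1) + 18)*(k(-8, 1) + 195))*O(-3) = ((-1 + 18)*(1 + 195))*(-3)² = (17*196)*9 = 3332*9 = 29988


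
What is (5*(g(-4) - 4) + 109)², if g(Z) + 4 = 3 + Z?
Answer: 4096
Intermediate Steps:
g(Z) = -1 + Z (g(Z) = -4 + (3 + Z) = -1 + Z)
(5*(g(-4) - 4) + 109)² = (5*((-1 - 4) - 4) + 109)² = (5*(-5 - 4) + 109)² = (5*(-9) + 109)² = (-45 + 109)² = 64² = 4096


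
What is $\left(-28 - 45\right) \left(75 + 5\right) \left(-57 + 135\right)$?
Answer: $-455520$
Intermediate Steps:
$\left(-28 - 45\right) \left(75 + 5\right) \left(-57 + 135\right) = \left(-73\right) 80 \cdot 78 = \left(-5840\right) 78 = -455520$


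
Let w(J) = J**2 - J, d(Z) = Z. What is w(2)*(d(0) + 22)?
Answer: 44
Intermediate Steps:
w(2)*(d(0) + 22) = (2*(-1 + 2))*(0 + 22) = (2*1)*22 = 2*22 = 44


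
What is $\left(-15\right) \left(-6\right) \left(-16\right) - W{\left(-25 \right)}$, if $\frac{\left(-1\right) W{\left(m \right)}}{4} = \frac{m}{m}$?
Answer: $-1436$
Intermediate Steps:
$W{\left(m \right)} = -4$ ($W{\left(m \right)} = - 4 \frac{m}{m} = \left(-4\right) 1 = -4$)
$\left(-15\right) \left(-6\right) \left(-16\right) - W{\left(-25 \right)} = \left(-15\right) \left(-6\right) \left(-16\right) - -4 = 90 \left(-16\right) + 4 = -1440 + 4 = -1436$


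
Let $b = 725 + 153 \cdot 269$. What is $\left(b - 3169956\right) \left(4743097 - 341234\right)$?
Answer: $-13769353201862$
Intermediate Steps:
$b = 41882$ ($b = 725 + 41157 = 41882$)
$\left(b - 3169956\right) \left(4743097 - 341234\right) = \left(41882 - 3169956\right) \left(4743097 - 341234\right) = \left(-3128074\right) 4401863 = -13769353201862$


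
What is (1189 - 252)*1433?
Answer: 1342721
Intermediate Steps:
(1189 - 252)*1433 = 937*1433 = 1342721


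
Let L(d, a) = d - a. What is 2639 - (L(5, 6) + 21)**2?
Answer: 2239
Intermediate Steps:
2639 - (L(5, 6) + 21)**2 = 2639 - ((5 - 1*6) + 21)**2 = 2639 - ((5 - 6) + 21)**2 = 2639 - (-1 + 21)**2 = 2639 - 1*20**2 = 2639 - 1*400 = 2639 - 400 = 2239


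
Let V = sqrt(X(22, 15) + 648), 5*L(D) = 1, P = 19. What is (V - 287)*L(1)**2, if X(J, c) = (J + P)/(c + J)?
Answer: -287/25 + sqrt(888629)/925 ≈ -10.461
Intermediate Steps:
X(J, c) = (19 + J)/(J + c) (X(J, c) = (J + 19)/(c + J) = (19 + J)/(J + c))
L(D) = 1/5 (L(D) = (1/5)*1 = 1/5)
V = sqrt(888629)/37 (V = sqrt((19 + 22)/(22 + 15) + 648) = sqrt(41/37 + 648) = sqrt(24017/37) = sqrt(888629)/37 ≈ 25.478)
(V - 287)*L(1)**2 = (sqrt(888629)/37 - 287)*(1/5)**2 = (-287 + sqrt(888629)/37)*(1/25) = -287/25 + sqrt(888629)/925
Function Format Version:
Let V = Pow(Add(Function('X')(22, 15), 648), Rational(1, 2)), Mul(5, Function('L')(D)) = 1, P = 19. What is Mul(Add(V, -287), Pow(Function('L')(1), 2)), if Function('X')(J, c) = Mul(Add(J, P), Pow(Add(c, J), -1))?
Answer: Add(Rational(-287, 25), Mul(Rational(1, 925), Pow(888629, Rational(1, 2)))) ≈ -10.461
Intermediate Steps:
Function('X')(J, c) = Mul(Pow(Add(J, c), -1), Add(19, J)) (Function('X')(J, c) = Mul(Add(J, 19), Pow(Add(c, J), -1)) = Mul(Add(19, J), Pow(Add(J, c), -1)) = Mul(Pow(Add(J, c), -1), Add(19, J)))
Function('L')(D) = Rational(1, 5) (Function('L')(D) = Mul(Rational(1, 5), 1) = Rational(1, 5))
V = Mul(Rational(1, 37), Pow(888629, Rational(1, 2))) (V = Pow(Add(Mul(Pow(Add(22, 15), -1), Add(19, 22)), 648), Rational(1, 2)) = Pow(Add(Mul(Pow(37, -1), 41), 648), Rational(1, 2)) = Pow(Add(Mul(Rational(1, 37), 41), 648), Rational(1, 2)) = Pow(Add(Rational(41, 37), 648), Rational(1, 2)) = Pow(Rational(24017, 37), Rational(1, 2)) = Mul(Rational(1, 37), Pow(888629, Rational(1, 2))) ≈ 25.478)
Mul(Add(V, -287), Pow(Function('L')(1), 2)) = Mul(Add(Mul(Rational(1, 37), Pow(888629, Rational(1, 2))), -287), Pow(Rational(1, 5), 2)) = Mul(Add(-287, Mul(Rational(1, 37), Pow(888629, Rational(1, 2)))), Rational(1, 25)) = Add(Rational(-287, 25), Mul(Rational(1, 925), Pow(888629, Rational(1, 2))))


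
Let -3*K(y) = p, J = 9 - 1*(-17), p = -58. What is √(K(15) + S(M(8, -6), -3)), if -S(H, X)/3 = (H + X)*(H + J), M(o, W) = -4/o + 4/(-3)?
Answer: √1479/2 ≈ 19.229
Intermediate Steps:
J = 26 (J = 9 + 17 = 26)
K(y) = 58/3 (K(y) = -⅓*(-58) = 58/3)
M(o, W) = -4/3 - 4/o (M(o, W) = -4/o + 4*(-⅓) = -4/o - 4/3 = -4/3 - 4/o)
S(H, X) = -3*(26 + H)*(H + X) (S(H, X) = -3*(H + X)*(H + 26) = -3*(H + X)*(26 + H) = -3*(26 + H)*(H + X))
√(K(15) + S(M(8, -6), -3)) = √(58/3 + (-78*(-4/3 - 4/8) - 78*(-3) - 3*(-4/3 - 4/8)² - 3*(-4/3 - 4/8)*(-3))) = √(58/3 + (-78*(-4/3 - 4*⅛) + 234 - 3*(-4/3 - 4*⅛)² - 3*(-4/3 - 4*⅛)*(-3))) = √(58/3 + (-78*(-4/3 - ½) + 234 - 3*(-4/3 - ½)² - 3*(-4/3 - ½)*(-3))) = √(58/3 + (-78*(-11/6) + 234 - 3*(-11/6)² - 3*(-11/6)*(-3))) = √(58/3 + (143 + 234 - 3*121/36 - 33/2)) = √(58/3 + (143 + 234 - 121/12 - 33/2)) = √(58/3 + 4205/12) = √(1479/4) = √1479/2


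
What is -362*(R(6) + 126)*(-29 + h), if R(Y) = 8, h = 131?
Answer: -4947816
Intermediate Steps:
-362*(R(6) + 126)*(-29 + h) = -362*(8 + 126)*(-29 + 131) = -48508*102 = -362*13668 = -4947816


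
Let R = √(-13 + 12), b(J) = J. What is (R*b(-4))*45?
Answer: -180*I ≈ -180.0*I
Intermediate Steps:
R = I (R = √(-1) = I ≈ 1.0*I)
(R*b(-4))*45 = (I*(-4))*45 = -4*I*45 = -180*I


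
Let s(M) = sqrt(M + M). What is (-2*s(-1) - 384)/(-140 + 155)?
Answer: -128/5 - 2*I*sqrt(2)/15 ≈ -25.6 - 0.18856*I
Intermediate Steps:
s(M) = sqrt(2)*sqrt(M) (s(M) = sqrt(2*M) = sqrt(2)*sqrt(M))
(-2*s(-1) - 384)/(-140 + 155) = (-2*sqrt(2)*sqrt(-1) - 384)/(-140 + 155) = (-2*sqrt(2)*I - 384)/15 = (-2*I*sqrt(2) - 384)*(1/15) = (-384 - 2*I*sqrt(2))*(1/15) = -128/5 - 2*I*sqrt(2)/15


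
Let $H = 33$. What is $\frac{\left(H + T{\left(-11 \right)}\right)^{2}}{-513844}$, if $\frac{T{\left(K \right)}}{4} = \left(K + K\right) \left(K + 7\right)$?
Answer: $- \frac{148225}{513844} \approx -0.28846$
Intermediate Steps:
$T{\left(K \right)} = 8 K \left(7 + K\right)$ ($T{\left(K \right)} = 4 \left(K + K\right) \left(K + 7\right) = 4 \cdot 2 K \left(7 + K\right) = 8 K \left(7 + K\right)$)
$\frac{\left(H + T{\left(-11 \right)}\right)^{2}}{-513844} = \frac{\left(33 + 8 \left(-11\right) \left(7 - 11\right)\right)^{2}}{-513844} = \left(33 + 8 \left(-11\right) \left(-4\right)\right)^{2} \left(- \frac{1}{513844}\right) = \left(33 + 352\right)^{2} \left(- \frac{1}{513844}\right) = 385^{2} \left(- \frac{1}{513844}\right) = 148225 \left(- \frac{1}{513844}\right) = - \frac{148225}{513844}$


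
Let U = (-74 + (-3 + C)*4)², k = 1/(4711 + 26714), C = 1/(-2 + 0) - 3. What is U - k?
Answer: 314249999/31425 ≈ 10000.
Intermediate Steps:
C = -7/2 (C = 1/(-2) - 3 = -½ - 3 = -7/2 ≈ -3.5000)
k = 1/31425 ≈ 3.1822e-5
U = 10000 (U = (-74 + (-3 - 7/2)*4)² = (-74 - 13/2*4)² = (-74 - 26)² = (-100)² = 10000)
U - k = 10000 - 1*1/31425 = 10000 - 1/31425 = 314249999/31425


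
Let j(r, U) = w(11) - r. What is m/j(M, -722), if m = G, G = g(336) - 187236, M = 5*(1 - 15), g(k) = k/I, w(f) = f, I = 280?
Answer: -312058/135 ≈ -2311.5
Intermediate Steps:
g(k) = k/280
M = -70 (M = 5*(-14) = -70)
j(r, U) = 11 - r
G = -936174/5 (G = (1/280)*336 - 187236 = 6/5 - 187236 = -936174/5 ≈ -1.8723e+5)
m = -936174/5 ≈ -1.8723e+5
m/j(M, -722) = -936174/(5*(11 - 1*(-70))) = -936174/(5*(11 + 70)) = -936174/5/81 = -936174/5*1/81 = -312058/135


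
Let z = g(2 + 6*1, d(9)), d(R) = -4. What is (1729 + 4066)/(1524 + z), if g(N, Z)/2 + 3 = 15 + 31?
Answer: 1159/322 ≈ 3.5994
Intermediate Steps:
g(N, Z) = 86 (g(N, Z) = -6 + 2*(15 + 31) = -6 + 2*46 = -6 + 92 = 86)
z = 86
(1729 + 4066)/(1524 + z) = (1729 + 4066)/(1524 + 86) = 5795/1610 = 5795*(1/1610) = 1159/322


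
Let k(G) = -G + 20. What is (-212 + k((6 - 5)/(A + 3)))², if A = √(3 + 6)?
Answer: 1329409/36 ≈ 36928.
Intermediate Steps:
A = 3 (A = √9 = 3)
k(G) = 20 - G
(-212 + k((6 - 5)/(A + 3)))² = (-212 + (20 - (6 - 5)/(3 + 3)))² = (-212 + (20 - 1/6))² = (-212 + (20 - 1*⅙))² = (-212 + (20 - ⅙))² = (-212 + 119/6)² = (-1153/6)² = 1329409/36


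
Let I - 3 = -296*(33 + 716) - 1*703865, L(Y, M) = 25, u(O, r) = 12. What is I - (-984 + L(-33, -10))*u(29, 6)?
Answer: -914058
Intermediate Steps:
I = -925566 (I = 3 + (-296*(33 + 716) - 1*703865) = 3 + (-296*749 - 703865) = 3 + (-221704 - 703865) = 3 - 925569 = -925566)
I - (-984 + L(-33, -10))*u(29, 6) = -925566 - (-984 + 25)*12 = -925566 - (-959)*12 = -925566 - 1*(-11508) = -925566 + 11508 = -914058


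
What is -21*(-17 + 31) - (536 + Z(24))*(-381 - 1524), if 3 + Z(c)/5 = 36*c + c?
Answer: 9450411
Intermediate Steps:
Z(c) = -15 + 185*c (Z(c) = -15 + 5*(36*c + c) = -15 + 5*(37*c) = -15 + 185*c)
-21*(-17 + 31) - (536 + Z(24))*(-381 - 1524) = -21*(-17 + 31) - (536 + (-15 + 185*24))*(-381 - 1524) = -21*14 - (536 + (-15 + 4440))*(-1905) = -294 - (536 + 4425)*(-1905) = -294 - 4961*(-1905) = -294 - 1*(-9450705) = -294 + 9450705 = 9450411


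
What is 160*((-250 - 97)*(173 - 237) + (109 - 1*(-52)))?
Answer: 3579040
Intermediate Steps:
160*((-250 - 97)*(173 - 237) + (109 - 1*(-52))) = 160*(-347*(-64) + (109 + 52)) = 160*(22208 + 161) = 160*22369 = 3579040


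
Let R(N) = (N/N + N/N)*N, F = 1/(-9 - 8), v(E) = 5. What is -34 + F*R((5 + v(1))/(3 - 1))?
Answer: -588/17 ≈ -34.588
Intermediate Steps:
F = -1/17 (F = 1/(-17) = -1/17 ≈ -0.058824)
R(N) = 2*N (R(N) = (1 + 1)*N = 2*N)
-34 + F*R((5 + v(1))/(3 - 1)) = -34 - 2*(5 + 5)/(3 - 1)/17 = -34 - 2*10/2/17 = -34 - 2*10*(½)/17 = -34 - 2*5/17 = -34 - 1/17*10 = -34 - 10/17 = -588/17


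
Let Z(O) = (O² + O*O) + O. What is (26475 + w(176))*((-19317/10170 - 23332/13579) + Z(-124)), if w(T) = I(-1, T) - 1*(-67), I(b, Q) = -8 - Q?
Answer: 6192927961065467/7672135 ≈ 8.0720e+8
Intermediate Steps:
Z(O) = O + 2*O² (Z(O) = (O² + O²) + O = 2*O² + O = O + 2*O²)
w(T) = 59 - T (w(T) = (-8 - T) - 1*(-67) = (-8 - T) + 67 = 59 - T)
(26475 + w(176))*((-19317/10170 - 23332/13579) + Z(-124)) = (26475 + (59 - 1*176))*((-19317/10170 - 23332/13579) - 124*(1 + 2*(-124))) = (26475 + (59 - 176))*((-19317*1/10170 - 23332*1/13579) - 124*(1 - 248)) = (26475 - 117)*((-6439/3390 - 23332/13579) - 124*(-247)) = 26358*(-166530661/46032810 + 30628) = 26358*(1409726374019/46032810) = 6192927961065467/7672135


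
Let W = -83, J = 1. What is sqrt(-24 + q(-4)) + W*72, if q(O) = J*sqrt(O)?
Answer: -5976 + sqrt(-24 + 2*I) ≈ -5975.8 + 4.9032*I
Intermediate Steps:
q(O) = sqrt(O) (q(O) = 1*sqrt(O) = sqrt(O))
sqrt(-24 + q(-4)) + W*72 = sqrt(-24 + sqrt(-4)) - 83*72 = sqrt(-24 + 2*I) - 5976 = -5976 + sqrt(-24 + 2*I)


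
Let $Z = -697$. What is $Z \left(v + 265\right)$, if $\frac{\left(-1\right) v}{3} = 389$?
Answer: $628694$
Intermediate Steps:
$v = -1167$ ($v = \left(-3\right) 389 = -1167$)
$Z \left(v + 265\right) = - 697 \left(-1167 + 265\right) = \left(-697\right) \left(-902\right) = 628694$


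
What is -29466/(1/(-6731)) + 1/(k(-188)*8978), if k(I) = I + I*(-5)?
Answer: 1339054387200577/6751456 ≈ 1.9834e+8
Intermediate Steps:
k(I) = -4*I (k(I) = I - 5*I = -4*I)
-29466/(1/(-6731)) + 1/(k(-188)*8978) = -29466/(1/(-6731)) + 1/(-4*(-188)*8978) = -29466/(-1/6731) + (1/8978)/752 = -29466*(-6731) + (1/752)*(1/8978) = 198335646 + 1/6751456 = 1339054387200577/6751456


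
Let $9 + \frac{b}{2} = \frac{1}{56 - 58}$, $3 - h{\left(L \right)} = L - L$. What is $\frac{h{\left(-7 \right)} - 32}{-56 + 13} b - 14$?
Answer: $- \frac{1153}{43} \approx -26.814$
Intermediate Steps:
$h{\left(L \right)} = 3$ ($h{\left(L \right)} = 3 - \left(L - L\right) = 3 - 0 = 3 + 0 = 3$)
$b = -19$ ($b = -18 + \frac{2}{56 - 58} = -18 + \frac{2}{-2} = -18 + 2 \left(- \frac{1}{2}\right) = -18 - 1 = -19$)
$\frac{h{\left(-7 \right)} - 32}{-56 + 13} b - 14 = \frac{3 - 32}{-56 + 13} \left(-19\right) - 14 = - \frac{29}{-43} \left(-19\right) - 14 = \left(-29\right) \left(- \frac{1}{43}\right) \left(-19\right) - 14 = \frac{29}{43} \left(-19\right) - 14 = - \frac{551}{43} - 14 = - \frac{1153}{43}$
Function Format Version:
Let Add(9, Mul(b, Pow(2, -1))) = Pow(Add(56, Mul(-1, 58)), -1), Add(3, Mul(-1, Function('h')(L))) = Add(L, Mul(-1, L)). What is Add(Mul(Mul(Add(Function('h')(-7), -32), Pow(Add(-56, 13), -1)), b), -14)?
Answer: Rational(-1153, 43) ≈ -26.814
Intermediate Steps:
Function('h')(L) = 3 (Function('h')(L) = Add(3, Mul(-1, Add(L, Mul(-1, L)))) = Add(3, Mul(-1, 0)) = Add(3, 0) = 3)
b = -19 (b = Add(-18, Mul(2, Pow(Add(56, Mul(-1, 58)), -1))) = Add(-18, Mul(2, Pow(Add(56, -58), -1))) = Add(-18, Mul(2, Pow(-2, -1))) = Add(-18, Mul(2, Rational(-1, 2))) = Add(-18, -1) = -19)
Add(Mul(Mul(Add(Function('h')(-7), -32), Pow(Add(-56, 13), -1)), b), -14) = Add(Mul(Mul(Add(3, -32), Pow(Add(-56, 13), -1)), -19), -14) = Add(Mul(Mul(-29, Pow(-43, -1)), -19), -14) = Add(Mul(Mul(-29, Rational(-1, 43)), -19), -14) = Add(Mul(Rational(29, 43), -19), -14) = Add(Rational(-551, 43), -14) = Rational(-1153, 43)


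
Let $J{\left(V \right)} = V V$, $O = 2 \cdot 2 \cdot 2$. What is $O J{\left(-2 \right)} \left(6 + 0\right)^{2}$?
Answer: $1152$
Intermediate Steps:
$O = 8$ ($O = 4 \cdot 2 = 8$)
$J{\left(V \right)} = V^{2}$
$O J{\left(-2 \right)} \left(6 + 0\right)^{2} = 8 \left(-2\right)^{2} \left(6 + 0\right)^{2} = 8 \cdot 4 \cdot 6^{2} = 32 \cdot 36 = 1152$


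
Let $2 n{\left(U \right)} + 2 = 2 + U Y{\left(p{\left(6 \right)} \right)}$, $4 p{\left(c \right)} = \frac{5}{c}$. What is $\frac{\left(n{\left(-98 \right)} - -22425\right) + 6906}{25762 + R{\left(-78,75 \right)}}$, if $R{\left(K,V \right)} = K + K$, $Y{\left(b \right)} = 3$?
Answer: $\frac{14592}{12803} \approx 1.1397$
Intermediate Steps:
$p{\left(c \right)} = \frac{5}{4 c}$ ($p{\left(c \right)} = \frac{5 \frac{1}{c}}{4} = \frac{5}{4 c}$)
$R{\left(K,V \right)} = 2 K$
$n{\left(U \right)} = \frac{3 U}{2}$ ($n{\left(U \right)} = -1 + \frac{2 + U 3}{2} = -1 + \frac{2 + 3 U}{2} = -1 + \left(1 + \frac{3 U}{2}\right) = \frac{3 U}{2}$)
$\frac{\left(n{\left(-98 \right)} - -22425\right) + 6906}{25762 + R{\left(-78,75 \right)}} = \frac{\left(\frac{3}{2} \left(-98\right) - -22425\right) + 6906}{25762 + 2 \left(-78\right)} = \frac{\left(-147 + 22425\right) + 6906}{25762 - 156} = \frac{22278 + 6906}{25606} = 29184 \cdot \frac{1}{25606} = \frac{14592}{12803}$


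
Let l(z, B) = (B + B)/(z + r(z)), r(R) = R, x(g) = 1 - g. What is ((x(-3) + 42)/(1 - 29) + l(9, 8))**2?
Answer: 9025/15876 ≈ 0.56847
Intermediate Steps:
l(z, B) = B/z (l(z, B) = (B + B)/(z + z) = (2*B)/((2*z)) = (2*B)*(1/(2*z)) = B/z)
((x(-3) + 42)/(1 - 29) + l(9, 8))**2 = (((1 - 1*(-3)) + 42)/(1 - 29) + 8/9)**2 = (((1 + 3) + 42)/(-28) + 8*(1/9))**2 = ((4 + 42)*(-1/28) + 8/9)**2 = (46*(-1/28) + 8/9)**2 = (-23/14 + 8/9)**2 = (-95/126)**2 = 9025/15876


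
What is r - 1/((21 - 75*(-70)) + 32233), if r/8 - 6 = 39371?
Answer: 11814360063/37504 ≈ 3.1502e+5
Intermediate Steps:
r = 315016 (r = 48 + 8*39371 = 48 + 314968 = 315016)
r - 1/((21 - 75*(-70)) + 32233) = 315016 - 1/((21 - 75*(-70)) + 32233) = 315016 - 1/((21 + 5250) + 32233) = 315016 - 1/(5271 + 32233) = 315016 - 1/37504 = 11814360063/37504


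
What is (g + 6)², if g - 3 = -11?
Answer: 4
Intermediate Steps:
g = -8 (g = 3 - 11 = -8)
(g + 6)² = (-8 + 6)² = (-2)² = 4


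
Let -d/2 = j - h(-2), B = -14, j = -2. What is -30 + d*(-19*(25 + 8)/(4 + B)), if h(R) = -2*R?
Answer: 3612/5 ≈ 722.40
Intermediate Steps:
d = 12 (d = -2*(-2 - (-2)*(-2)) = -2*(-2 - 1*4) = -2*(-2 - 4) = -2*(-6) = 12)
-30 + d*(-19*(25 + 8)/(4 + B)) = -30 + 12*(-19*(25 + 8)/(4 - 14)) = -30 + 12*(-19/((-10/33))) = -30 + 12*(-19/((-10*1/33))) = -30 + 12*(-19/(-10/33)) = -30 + 12*(-19*(-33/10)) = -30 + 12*(627/10) = -30 + 3762/5 = 3612/5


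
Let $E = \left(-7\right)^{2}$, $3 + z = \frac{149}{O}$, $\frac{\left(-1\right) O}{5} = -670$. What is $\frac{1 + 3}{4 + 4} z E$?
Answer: $- \frac{485149}{6700} \approx -72.41$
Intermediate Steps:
$O = 3350$ ($O = \left(-5\right) \left(-670\right) = 3350$)
$z = - \frac{9901}{3350}$ ($z = -3 + \frac{149}{3350} = - \frac{9901}{3350} \approx -2.9555$)
$E = 49$
$\frac{1 + 3}{4 + 4} z E = \frac{1 + 3}{4 + 4} \left(- \frac{9901}{3350}\right) 49 = \frac{4}{8} \left(- \frac{9901}{3350}\right) 49 = 4 \cdot \frac{1}{8} \left(- \frac{9901}{3350}\right) 49 = \frac{1}{2} \left(- \frac{9901}{3350}\right) 49 = \left(- \frac{9901}{6700}\right) 49 = - \frac{485149}{6700}$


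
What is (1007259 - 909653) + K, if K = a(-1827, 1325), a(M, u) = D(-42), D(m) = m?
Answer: 97564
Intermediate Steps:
a(M, u) = -42
K = -42
(1007259 - 909653) + K = (1007259 - 909653) - 42 = 97606 - 42 = 97564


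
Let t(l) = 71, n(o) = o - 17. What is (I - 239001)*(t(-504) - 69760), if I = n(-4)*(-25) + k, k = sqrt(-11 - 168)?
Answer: 16619153964 - 69689*I*sqrt(179) ≈ 1.6619e+10 - 9.3238e+5*I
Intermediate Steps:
n(o) = -17 + o
k = I*sqrt(179) (k = sqrt(-179) = I*sqrt(179) ≈ 13.379*I)
I = 525 + I*sqrt(179) (I = (-17 - 4)*(-25) + I*sqrt(179) = -21*(-25) + I*sqrt(179) = 525 + I*sqrt(179) ≈ 525.0 + 13.379*I)
(I - 239001)*(t(-504) - 69760) = ((525 + I*sqrt(179)) - 239001)*(71 - 69760) = (-238476 + I*sqrt(179))*(-69689) = 16619153964 - 69689*I*sqrt(179)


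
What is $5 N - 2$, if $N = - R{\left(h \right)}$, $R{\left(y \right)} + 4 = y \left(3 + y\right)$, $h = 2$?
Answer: $-32$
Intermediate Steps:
$R{\left(y \right)} = -4 + y \left(3 + y\right)$
$N = -6$ ($N = - (-4 + 2^{2} + 3 \cdot 2) = - (-4 + 4 + 6) = \left(-1\right) 6 = -6$)
$5 N - 2 = 5 \left(-6\right) - 2 = -30 - 2 = -32$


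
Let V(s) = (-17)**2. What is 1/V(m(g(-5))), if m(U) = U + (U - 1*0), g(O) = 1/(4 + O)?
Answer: 1/289 ≈ 0.0034602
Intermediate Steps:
m(U) = 2*U (m(U) = U + (U + 0) = U + U = 2*U)
V(s) = 289
1/V(m(g(-5))) = 1/289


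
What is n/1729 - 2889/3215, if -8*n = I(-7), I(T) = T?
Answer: -5705449/6352840 ≈ -0.89809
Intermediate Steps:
n = 7/8 (n = -⅛*(-7) = 7/8 ≈ 0.87500)
n/1729 - 2889/3215 = (7/8)/1729 - 2889/3215 = (7/8)*(1/1729) - 2889*1/3215 = 1/1976 - 2889/3215 = -5705449/6352840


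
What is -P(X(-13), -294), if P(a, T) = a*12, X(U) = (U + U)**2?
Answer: -8112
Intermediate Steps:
X(U) = 4*U**2 (X(U) = (2*U)**2 = 4*U**2)
P(a, T) = 12*a
-P(X(-13), -294) = -12*4*(-13)**2 = -12*4*169 = -12*676 = -1*8112 = -8112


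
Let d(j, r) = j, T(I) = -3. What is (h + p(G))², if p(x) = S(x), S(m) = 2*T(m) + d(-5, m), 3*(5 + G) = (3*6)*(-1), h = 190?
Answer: 32041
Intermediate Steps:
G = -11 (G = -5 + ((3*6)*(-1))/3 = -5 + (18*(-1))/3 = -5 + (⅓)*(-18) = -5 - 6 = -11)
S(m) = -11 (S(m) = 2*(-3) - 5 = -6 - 5 = -11)
p(x) = -11
(h + p(G))² = (190 - 11)² = 179² = 32041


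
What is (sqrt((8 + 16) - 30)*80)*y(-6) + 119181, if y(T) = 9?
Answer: 119181 + 720*I*sqrt(6) ≈ 1.1918e+5 + 1763.6*I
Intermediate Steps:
(sqrt((8 + 16) - 30)*80)*y(-6) + 119181 = (sqrt((8 + 16) - 30)*80)*9 + 119181 = (sqrt(24 - 30)*80)*9 + 119181 = (sqrt(-6)*80)*9 + 119181 = ((I*sqrt(6))*80)*9 + 119181 = (80*I*sqrt(6))*9 + 119181 = 720*I*sqrt(6) + 119181 = 119181 + 720*I*sqrt(6)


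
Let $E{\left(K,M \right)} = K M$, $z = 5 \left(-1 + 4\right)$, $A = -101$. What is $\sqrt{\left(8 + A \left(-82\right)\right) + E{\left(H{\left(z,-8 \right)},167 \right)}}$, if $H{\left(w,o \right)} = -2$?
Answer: $6 \sqrt{221} \approx 89.196$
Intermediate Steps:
$z = 15$ ($z = 5 \cdot 3 = 15$)
$\sqrt{\left(8 + A \left(-82\right)\right) + E{\left(H{\left(z,-8 \right)},167 \right)}} = \sqrt{\left(8 - -8282\right) - 334} = \sqrt{\left(8 + 8282\right) - 334} = \sqrt{8290 - 334} = \sqrt{7956} = 6 \sqrt{221}$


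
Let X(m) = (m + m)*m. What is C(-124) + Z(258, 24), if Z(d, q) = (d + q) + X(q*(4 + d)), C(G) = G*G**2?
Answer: 77171546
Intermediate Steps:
C(G) = G**3
X(m) = 2*m**2 (X(m) = (2*m)*m = 2*m**2)
Z(d, q) = d + q + 2*q**2*(4 + d)**2 (Z(d, q) = (d + q) + 2*(q*(4 + d))**2 = (d + q) + 2*(q**2*(4 + d)**2) = (d + q) + 2*q**2*(4 + d)**2 = d + q + 2*q**2*(4 + d)**2)
C(-124) + Z(258, 24) = (-124)**3 + (258 + 24 + 2*24**2*(4 + 258)**2) = -1906624 + (258 + 24 + 2*576*262**2) = -1906624 + (258 + 24 + 2*576*68644) = -1906624 + (258 + 24 + 79077888) = -1906624 + 79078170 = 77171546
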